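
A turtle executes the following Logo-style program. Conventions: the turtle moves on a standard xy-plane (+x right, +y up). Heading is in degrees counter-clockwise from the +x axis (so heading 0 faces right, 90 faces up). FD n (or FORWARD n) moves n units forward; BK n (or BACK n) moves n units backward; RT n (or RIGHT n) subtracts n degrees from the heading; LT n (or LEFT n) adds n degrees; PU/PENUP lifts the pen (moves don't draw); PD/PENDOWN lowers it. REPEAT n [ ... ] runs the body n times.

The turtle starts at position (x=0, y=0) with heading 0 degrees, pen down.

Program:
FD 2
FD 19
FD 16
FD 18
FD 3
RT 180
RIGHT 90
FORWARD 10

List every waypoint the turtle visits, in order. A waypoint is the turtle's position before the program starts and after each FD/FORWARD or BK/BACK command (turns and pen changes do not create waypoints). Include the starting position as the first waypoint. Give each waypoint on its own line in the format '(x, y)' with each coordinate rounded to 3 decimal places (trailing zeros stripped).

Answer: (0, 0)
(2, 0)
(21, 0)
(37, 0)
(55, 0)
(58, 0)
(58, 10)

Derivation:
Executing turtle program step by step:
Start: pos=(0,0), heading=0, pen down
FD 2: (0,0) -> (2,0) [heading=0, draw]
FD 19: (2,0) -> (21,0) [heading=0, draw]
FD 16: (21,0) -> (37,0) [heading=0, draw]
FD 18: (37,0) -> (55,0) [heading=0, draw]
FD 3: (55,0) -> (58,0) [heading=0, draw]
RT 180: heading 0 -> 180
RT 90: heading 180 -> 90
FD 10: (58,0) -> (58,10) [heading=90, draw]
Final: pos=(58,10), heading=90, 6 segment(s) drawn
Waypoints (7 total):
(0, 0)
(2, 0)
(21, 0)
(37, 0)
(55, 0)
(58, 0)
(58, 10)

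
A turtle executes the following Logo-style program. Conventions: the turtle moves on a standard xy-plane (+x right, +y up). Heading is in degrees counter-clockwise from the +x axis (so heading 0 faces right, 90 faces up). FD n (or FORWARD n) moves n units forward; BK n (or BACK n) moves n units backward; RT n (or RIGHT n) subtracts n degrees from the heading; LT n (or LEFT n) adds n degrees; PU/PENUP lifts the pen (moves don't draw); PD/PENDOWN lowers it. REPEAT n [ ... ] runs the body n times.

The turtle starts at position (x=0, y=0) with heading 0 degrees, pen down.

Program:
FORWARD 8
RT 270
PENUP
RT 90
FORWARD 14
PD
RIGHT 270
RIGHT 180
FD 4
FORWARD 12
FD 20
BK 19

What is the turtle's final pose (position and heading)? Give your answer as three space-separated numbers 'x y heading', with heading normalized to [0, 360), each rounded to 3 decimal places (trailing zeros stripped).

Answer: 22 -17 270

Derivation:
Executing turtle program step by step:
Start: pos=(0,0), heading=0, pen down
FD 8: (0,0) -> (8,0) [heading=0, draw]
RT 270: heading 0 -> 90
PU: pen up
RT 90: heading 90 -> 0
FD 14: (8,0) -> (22,0) [heading=0, move]
PD: pen down
RT 270: heading 0 -> 90
RT 180: heading 90 -> 270
FD 4: (22,0) -> (22,-4) [heading=270, draw]
FD 12: (22,-4) -> (22,-16) [heading=270, draw]
FD 20: (22,-16) -> (22,-36) [heading=270, draw]
BK 19: (22,-36) -> (22,-17) [heading=270, draw]
Final: pos=(22,-17), heading=270, 5 segment(s) drawn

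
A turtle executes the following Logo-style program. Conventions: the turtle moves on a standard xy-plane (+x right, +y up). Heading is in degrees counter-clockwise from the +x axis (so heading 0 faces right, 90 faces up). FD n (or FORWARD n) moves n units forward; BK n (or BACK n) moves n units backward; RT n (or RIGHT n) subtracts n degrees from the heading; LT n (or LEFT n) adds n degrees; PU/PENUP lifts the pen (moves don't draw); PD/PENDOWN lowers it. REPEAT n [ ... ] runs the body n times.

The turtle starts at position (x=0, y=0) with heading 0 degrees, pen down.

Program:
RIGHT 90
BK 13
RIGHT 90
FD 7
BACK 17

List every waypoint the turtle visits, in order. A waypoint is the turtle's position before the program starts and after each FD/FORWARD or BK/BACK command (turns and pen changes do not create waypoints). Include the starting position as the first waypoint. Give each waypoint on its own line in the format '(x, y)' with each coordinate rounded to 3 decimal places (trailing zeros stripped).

Executing turtle program step by step:
Start: pos=(0,0), heading=0, pen down
RT 90: heading 0 -> 270
BK 13: (0,0) -> (0,13) [heading=270, draw]
RT 90: heading 270 -> 180
FD 7: (0,13) -> (-7,13) [heading=180, draw]
BK 17: (-7,13) -> (10,13) [heading=180, draw]
Final: pos=(10,13), heading=180, 3 segment(s) drawn
Waypoints (4 total):
(0, 0)
(0, 13)
(-7, 13)
(10, 13)

Answer: (0, 0)
(0, 13)
(-7, 13)
(10, 13)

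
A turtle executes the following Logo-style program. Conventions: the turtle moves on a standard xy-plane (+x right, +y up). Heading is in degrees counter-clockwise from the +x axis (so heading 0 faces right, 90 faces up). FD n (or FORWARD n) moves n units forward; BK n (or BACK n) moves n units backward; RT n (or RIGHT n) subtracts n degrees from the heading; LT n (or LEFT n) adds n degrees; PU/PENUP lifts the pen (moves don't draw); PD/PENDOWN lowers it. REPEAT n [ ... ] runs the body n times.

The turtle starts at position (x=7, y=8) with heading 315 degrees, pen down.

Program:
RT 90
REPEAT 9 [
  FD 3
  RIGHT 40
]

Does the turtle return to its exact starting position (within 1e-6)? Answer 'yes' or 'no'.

Answer: yes

Derivation:
Executing turtle program step by step:
Start: pos=(7,8), heading=315, pen down
RT 90: heading 315 -> 225
REPEAT 9 [
  -- iteration 1/9 --
  FD 3: (7,8) -> (4.879,5.879) [heading=225, draw]
  RT 40: heading 225 -> 185
  -- iteration 2/9 --
  FD 3: (4.879,5.879) -> (1.89,5.617) [heading=185, draw]
  RT 40: heading 185 -> 145
  -- iteration 3/9 --
  FD 3: (1.89,5.617) -> (-0.567,7.338) [heading=145, draw]
  RT 40: heading 145 -> 105
  -- iteration 4/9 --
  FD 3: (-0.567,7.338) -> (-1.344,10.236) [heading=105, draw]
  RT 40: heading 105 -> 65
  -- iteration 5/9 --
  FD 3: (-1.344,10.236) -> (-0.076,12.955) [heading=65, draw]
  RT 40: heading 65 -> 25
  -- iteration 6/9 --
  FD 3: (-0.076,12.955) -> (2.643,14.222) [heading=25, draw]
  RT 40: heading 25 -> 345
  -- iteration 7/9 --
  FD 3: (2.643,14.222) -> (5.541,13.446) [heading=345, draw]
  RT 40: heading 345 -> 305
  -- iteration 8/9 --
  FD 3: (5.541,13.446) -> (7.261,10.989) [heading=305, draw]
  RT 40: heading 305 -> 265
  -- iteration 9/9 --
  FD 3: (7.261,10.989) -> (7,8) [heading=265, draw]
  RT 40: heading 265 -> 225
]
Final: pos=(7,8), heading=225, 9 segment(s) drawn

Start position: (7, 8)
Final position: (7, 8)
Distance = 0; < 1e-6 -> CLOSED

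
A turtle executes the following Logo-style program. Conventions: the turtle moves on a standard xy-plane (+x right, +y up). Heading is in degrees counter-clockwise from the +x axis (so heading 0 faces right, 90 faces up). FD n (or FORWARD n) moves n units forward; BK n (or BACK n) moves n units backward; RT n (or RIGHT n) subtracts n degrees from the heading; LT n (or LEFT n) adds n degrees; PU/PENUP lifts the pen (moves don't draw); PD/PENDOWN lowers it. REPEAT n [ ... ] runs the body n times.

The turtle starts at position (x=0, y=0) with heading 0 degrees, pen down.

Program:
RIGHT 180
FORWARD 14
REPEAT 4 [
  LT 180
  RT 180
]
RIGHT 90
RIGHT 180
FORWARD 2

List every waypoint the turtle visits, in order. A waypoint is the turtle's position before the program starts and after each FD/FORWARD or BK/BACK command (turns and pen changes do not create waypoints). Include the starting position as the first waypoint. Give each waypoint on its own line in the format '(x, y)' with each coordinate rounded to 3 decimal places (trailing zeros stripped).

Answer: (0, 0)
(-14, 0)
(-14, -2)

Derivation:
Executing turtle program step by step:
Start: pos=(0,0), heading=0, pen down
RT 180: heading 0 -> 180
FD 14: (0,0) -> (-14,0) [heading=180, draw]
REPEAT 4 [
  -- iteration 1/4 --
  LT 180: heading 180 -> 0
  RT 180: heading 0 -> 180
  -- iteration 2/4 --
  LT 180: heading 180 -> 0
  RT 180: heading 0 -> 180
  -- iteration 3/4 --
  LT 180: heading 180 -> 0
  RT 180: heading 0 -> 180
  -- iteration 4/4 --
  LT 180: heading 180 -> 0
  RT 180: heading 0 -> 180
]
RT 90: heading 180 -> 90
RT 180: heading 90 -> 270
FD 2: (-14,0) -> (-14,-2) [heading=270, draw]
Final: pos=(-14,-2), heading=270, 2 segment(s) drawn
Waypoints (3 total):
(0, 0)
(-14, 0)
(-14, -2)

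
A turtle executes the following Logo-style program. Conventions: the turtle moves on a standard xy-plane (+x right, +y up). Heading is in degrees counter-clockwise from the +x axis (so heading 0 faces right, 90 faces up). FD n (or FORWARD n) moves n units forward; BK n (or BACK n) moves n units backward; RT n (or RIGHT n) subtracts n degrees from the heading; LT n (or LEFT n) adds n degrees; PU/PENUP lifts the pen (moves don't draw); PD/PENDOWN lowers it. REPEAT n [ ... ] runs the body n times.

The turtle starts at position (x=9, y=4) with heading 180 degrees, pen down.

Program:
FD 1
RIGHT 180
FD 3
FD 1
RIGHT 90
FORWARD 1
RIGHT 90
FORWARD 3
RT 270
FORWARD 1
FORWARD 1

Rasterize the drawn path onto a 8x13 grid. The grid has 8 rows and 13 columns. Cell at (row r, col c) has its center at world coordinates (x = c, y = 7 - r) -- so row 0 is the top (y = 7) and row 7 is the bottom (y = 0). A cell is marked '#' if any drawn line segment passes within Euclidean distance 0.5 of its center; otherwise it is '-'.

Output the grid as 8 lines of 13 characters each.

Segment 0: (9,4) -> (8,4)
Segment 1: (8,4) -> (11,4)
Segment 2: (11,4) -> (12,4)
Segment 3: (12,4) -> (12,3)
Segment 4: (12,3) -> (9,3)
Segment 5: (9,3) -> (9,2)
Segment 6: (9,2) -> (9,1)

Answer: -------------
-------------
-------------
--------#####
---------####
---------#---
---------#---
-------------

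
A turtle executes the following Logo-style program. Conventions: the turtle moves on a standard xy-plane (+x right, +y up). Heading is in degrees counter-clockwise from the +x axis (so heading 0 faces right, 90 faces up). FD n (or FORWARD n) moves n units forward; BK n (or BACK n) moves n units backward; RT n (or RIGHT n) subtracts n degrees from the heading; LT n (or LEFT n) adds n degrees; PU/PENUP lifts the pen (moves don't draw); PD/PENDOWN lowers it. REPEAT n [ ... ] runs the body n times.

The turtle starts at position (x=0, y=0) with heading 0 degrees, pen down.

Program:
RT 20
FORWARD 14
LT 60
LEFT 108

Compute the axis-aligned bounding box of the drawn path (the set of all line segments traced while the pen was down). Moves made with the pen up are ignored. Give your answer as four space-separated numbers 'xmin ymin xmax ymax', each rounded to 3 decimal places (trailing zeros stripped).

Executing turtle program step by step:
Start: pos=(0,0), heading=0, pen down
RT 20: heading 0 -> 340
FD 14: (0,0) -> (13.156,-4.788) [heading=340, draw]
LT 60: heading 340 -> 40
LT 108: heading 40 -> 148
Final: pos=(13.156,-4.788), heading=148, 1 segment(s) drawn

Segment endpoints: x in {0, 13.156}, y in {-4.788, 0}
xmin=0, ymin=-4.788, xmax=13.156, ymax=0

Answer: 0 -4.788 13.156 0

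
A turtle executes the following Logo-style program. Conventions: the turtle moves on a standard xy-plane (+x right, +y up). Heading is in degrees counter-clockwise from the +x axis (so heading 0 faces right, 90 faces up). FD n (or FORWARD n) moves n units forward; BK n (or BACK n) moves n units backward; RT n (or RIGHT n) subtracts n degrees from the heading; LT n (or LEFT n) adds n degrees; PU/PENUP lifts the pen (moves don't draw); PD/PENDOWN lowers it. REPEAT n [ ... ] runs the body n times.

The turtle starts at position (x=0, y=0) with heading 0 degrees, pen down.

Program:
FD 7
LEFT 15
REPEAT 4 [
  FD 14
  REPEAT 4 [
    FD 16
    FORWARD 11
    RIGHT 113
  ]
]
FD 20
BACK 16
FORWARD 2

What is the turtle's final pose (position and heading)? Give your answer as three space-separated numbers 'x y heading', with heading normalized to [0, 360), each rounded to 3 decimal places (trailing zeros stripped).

Answer: 14.559 3.956 7

Derivation:
Executing turtle program step by step:
Start: pos=(0,0), heading=0, pen down
FD 7: (0,0) -> (7,0) [heading=0, draw]
LT 15: heading 0 -> 15
REPEAT 4 [
  -- iteration 1/4 --
  FD 14: (7,0) -> (20.523,3.623) [heading=15, draw]
  REPEAT 4 [
    -- iteration 1/4 --
    FD 16: (20.523,3.623) -> (35.978,7.765) [heading=15, draw]
    FD 11: (35.978,7.765) -> (46.603,10.612) [heading=15, draw]
    RT 113: heading 15 -> 262
    -- iteration 2/4 --
    FD 16: (46.603,10.612) -> (44.376,-5.233) [heading=262, draw]
    FD 11: (44.376,-5.233) -> (42.845,-16.126) [heading=262, draw]
    RT 113: heading 262 -> 149
    -- iteration 3/4 --
    FD 16: (42.845,-16.126) -> (29.131,-7.885) [heading=149, draw]
    FD 11: (29.131,-7.885) -> (19.702,-2.22) [heading=149, draw]
    RT 113: heading 149 -> 36
    -- iteration 4/4 --
    FD 16: (19.702,-2.22) -> (32.646,7.185) [heading=36, draw]
    FD 11: (32.646,7.185) -> (41.545,13.651) [heading=36, draw]
    RT 113: heading 36 -> 283
  ]
  -- iteration 2/4 --
  FD 14: (41.545,13.651) -> (44.695,0.009) [heading=283, draw]
  REPEAT 4 [
    -- iteration 1/4 --
    FD 16: (44.695,0.009) -> (48.294,-15.581) [heading=283, draw]
    FD 11: (48.294,-15.581) -> (50.768,-26.299) [heading=283, draw]
    RT 113: heading 283 -> 170
    -- iteration 2/4 --
    FD 16: (50.768,-26.299) -> (35.011,-23.52) [heading=170, draw]
    FD 11: (35.011,-23.52) -> (24.178,-21.61) [heading=170, draw]
    RT 113: heading 170 -> 57
    -- iteration 3/4 --
    FD 16: (24.178,-21.61) -> (32.893,-8.191) [heading=57, draw]
    FD 11: (32.893,-8.191) -> (38.884,1.034) [heading=57, draw]
    RT 113: heading 57 -> 304
    -- iteration 4/4 --
    FD 16: (38.884,1.034) -> (47.831,-12.231) [heading=304, draw]
    FD 11: (47.831,-12.231) -> (53.982,-21.35) [heading=304, draw]
    RT 113: heading 304 -> 191
  ]
  -- iteration 3/4 --
  FD 14: (53.982,-21.35) -> (40.239,-24.021) [heading=191, draw]
  REPEAT 4 [
    -- iteration 1/4 --
    FD 16: (40.239,-24.021) -> (24.533,-27.074) [heading=191, draw]
    FD 11: (24.533,-27.074) -> (13.735,-29.173) [heading=191, draw]
    RT 113: heading 191 -> 78
    -- iteration 2/4 --
    FD 16: (13.735,-29.173) -> (17.062,-13.523) [heading=78, draw]
    FD 11: (17.062,-13.523) -> (19.349,-2.763) [heading=78, draw]
    RT 113: heading 78 -> 325
    -- iteration 3/4 --
    FD 16: (19.349,-2.763) -> (32.455,-11.94) [heading=325, draw]
    FD 11: (32.455,-11.94) -> (41.466,-18.25) [heading=325, draw]
    RT 113: heading 325 -> 212
    -- iteration 4/4 --
    FD 16: (41.466,-18.25) -> (27.897,-26.728) [heading=212, draw]
    FD 11: (27.897,-26.728) -> (18.569,-32.558) [heading=212, draw]
    RT 113: heading 212 -> 99
  ]
  -- iteration 4/4 --
  FD 14: (18.569,-32.558) -> (16.378,-18.73) [heading=99, draw]
  REPEAT 4 [
    -- iteration 1/4 --
    FD 16: (16.378,-18.73) -> (13.876,-2.927) [heading=99, draw]
    FD 11: (13.876,-2.927) -> (12.155,7.938) [heading=99, draw]
    RT 113: heading 99 -> 346
    -- iteration 2/4 --
    FD 16: (12.155,7.938) -> (27.679,4.067) [heading=346, draw]
    FD 11: (27.679,4.067) -> (38.353,1.406) [heading=346, draw]
    RT 113: heading 346 -> 233
    -- iteration 3/4 --
    FD 16: (38.353,1.406) -> (28.724,-11.372) [heading=233, draw]
    FD 11: (28.724,-11.372) -> (22.104,-20.157) [heading=233, draw]
    RT 113: heading 233 -> 120
    -- iteration 4/4 --
    FD 16: (22.104,-20.157) -> (14.104,-6.301) [heading=120, draw]
    FD 11: (14.104,-6.301) -> (8.604,3.225) [heading=120, draw]
    RT 113: heading 120 -> 7
  ]
]
FD 20: (8.604,3.225) -> (28.455,5.663) [heading=7, draw]
BK 16: (28.455,5.663) -> (12.574,3.713) [heading=7, draw]
FD 2: (12.574,3.713) -> (14.559,3.956) [heading=7, draw]
Final: pos=(14.559,3.956), heading=7, 40 segment(s) drawn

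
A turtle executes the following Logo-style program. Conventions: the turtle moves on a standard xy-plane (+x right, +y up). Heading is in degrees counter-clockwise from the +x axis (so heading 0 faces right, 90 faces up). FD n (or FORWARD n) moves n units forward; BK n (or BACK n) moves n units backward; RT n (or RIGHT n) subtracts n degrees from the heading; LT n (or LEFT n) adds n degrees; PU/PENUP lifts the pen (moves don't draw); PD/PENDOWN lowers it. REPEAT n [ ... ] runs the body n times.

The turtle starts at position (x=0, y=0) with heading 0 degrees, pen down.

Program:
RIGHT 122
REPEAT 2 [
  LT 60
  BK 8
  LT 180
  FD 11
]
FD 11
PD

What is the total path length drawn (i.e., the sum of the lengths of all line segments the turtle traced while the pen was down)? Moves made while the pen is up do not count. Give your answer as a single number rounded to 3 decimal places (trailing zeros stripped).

Executing turtle program step by step:
Start: pos=(0,0), heading=0, pen down
RT 122: heading 0 -> 238
REPEAT 2 [
  -- iteration 1/2 --
  LT 60: heading 238 -> 298
  BK 8: (0,0) -> (-3.756,7.064) [heading=298, draw]
  LT 180: heading 298 -> 118
  FD 11: (-3.756,7.064) -> (-8.92,16.776) [heading=118, draw]
  -- iteration 2/2 --
  LT 60: heading 118 -> 178
  BK 8: (-8.92,16.776) -> (-0.925,16.497) [heading=178, draw]
  LT 180: heading 178 -> 358
  FD 11: (-0.925,16.497) -> (10.068,16.113) [heading=358, draw]
]
FD 11: (10.068,16.113) -> (21.062,15.729) [heading=358, draw]
PD: pen down
Final: pos=(21.062,15.729), heading=358, 5 segment(s) drawn

Segment lengths:
  seg 1: (0,0) -> (-3.756,7.064), length = 8
  seg 2: (-3.756,7.064) -> (-8.92,16.776), length = 11
  seg 3: (-8.92,16.776) -> (-0.925,16.497), length = 8
  seg 4: (-0.925,16.497) -> (10.068,16.113), length = 11
  seg 5: (10.068,16.113) -> (21.062,15.729), length = 11
Total = 49

Answer: 49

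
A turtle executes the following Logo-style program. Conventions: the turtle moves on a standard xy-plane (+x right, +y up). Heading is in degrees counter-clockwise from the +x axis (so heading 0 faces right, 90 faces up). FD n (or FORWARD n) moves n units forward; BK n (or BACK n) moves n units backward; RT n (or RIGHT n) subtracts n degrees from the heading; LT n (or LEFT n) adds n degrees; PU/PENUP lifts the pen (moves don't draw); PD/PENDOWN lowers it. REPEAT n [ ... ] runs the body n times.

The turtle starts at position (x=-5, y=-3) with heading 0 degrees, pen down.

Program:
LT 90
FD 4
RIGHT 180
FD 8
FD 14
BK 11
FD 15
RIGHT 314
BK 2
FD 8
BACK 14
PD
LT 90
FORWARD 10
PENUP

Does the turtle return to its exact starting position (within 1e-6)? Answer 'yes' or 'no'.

Executing turtle program step by step:
Start: pos=(-5,-3), heading=0, pen down
LT 90: heading 0 -> 90
FD 4: (-5,-3) -> (-5,1) [heading=90, draw]
RT 180: heading 90 -> 270
FD 8: (-5,1) -> (-5,-7) [heading=270, draw]
FD 14: (-5,-7) -> (-5,-21) [heading=270, draw]
BK 11: (-5,-21) -> (-5,-10) [heading=270, draw]
FD 15: (-5,-10) -> (-5,-25) [heading=270, draw]
RT 314: heading 270 -> 316
BK 2: (-5,-25) -> (-6.439,-23.611) [heading=316, draw]
FD 8: (-6.439,-23.611) -> (-0.684,-29.168) [heading=316, draw]
BK 14: (-0.684,-29.168) -> (-10.755,-19.443) [heading=316, draw]
PD: pen down
LT 90: heading 316 -> 46
FD 10: (-10.755,-19.443) -> (-3.808,-12.249) [heading=46, draw]
PU: pen up
Final: pos=(-3.808,-12.249), heading=46, 9 segment(s) drawn

Start position: (-5, -3)
Final position: (-3.808, -12.249)
Distance = 9.326; >= 1e-6 -> NOT closed

Answer: no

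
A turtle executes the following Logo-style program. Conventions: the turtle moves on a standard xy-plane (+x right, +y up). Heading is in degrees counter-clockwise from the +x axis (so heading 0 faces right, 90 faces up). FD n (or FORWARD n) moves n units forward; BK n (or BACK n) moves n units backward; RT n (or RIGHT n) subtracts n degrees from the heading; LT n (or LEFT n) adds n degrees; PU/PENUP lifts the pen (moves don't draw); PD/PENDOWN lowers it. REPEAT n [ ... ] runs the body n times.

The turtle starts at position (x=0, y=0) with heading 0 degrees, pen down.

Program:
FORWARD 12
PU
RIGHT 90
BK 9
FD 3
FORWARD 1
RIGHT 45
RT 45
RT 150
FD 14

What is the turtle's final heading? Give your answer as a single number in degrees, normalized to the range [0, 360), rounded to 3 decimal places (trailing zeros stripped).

Executing turtle program step by step:
Start: pos=(0,0), heading=0, pen down
FD 12: (0,0) -> (12,0) [heading=0, draw]
PU: pen up
RT 90: heading 0 -> 270
BK 9: (12,0) -> (12,9) [heading=270, move]
FD 3: (12,9) -> (12,6) [heading=270, move]
FD 1: (12,6) -> (12,5) [heading=270, move]
RT 45: heading 270 -> 225
RT 45: heading 225 -> 180
RT 150: heading 180 -> 30
FD 14: (12,5) -> (24.124,12) [heading=30, move]
Final: pos=(24.124,12), heading=30, 1 segment(s) drawn

Answer: 30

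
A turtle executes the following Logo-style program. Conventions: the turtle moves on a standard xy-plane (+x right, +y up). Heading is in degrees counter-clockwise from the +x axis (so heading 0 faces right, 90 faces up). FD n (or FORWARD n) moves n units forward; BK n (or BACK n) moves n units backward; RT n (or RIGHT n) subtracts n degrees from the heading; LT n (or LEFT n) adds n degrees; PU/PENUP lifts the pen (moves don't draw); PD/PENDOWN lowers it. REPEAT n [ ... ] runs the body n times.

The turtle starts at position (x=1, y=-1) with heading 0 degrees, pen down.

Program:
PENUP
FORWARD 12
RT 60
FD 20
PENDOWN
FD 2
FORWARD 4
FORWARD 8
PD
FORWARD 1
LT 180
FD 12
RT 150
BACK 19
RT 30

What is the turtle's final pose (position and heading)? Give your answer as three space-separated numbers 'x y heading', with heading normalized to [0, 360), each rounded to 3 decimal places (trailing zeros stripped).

Answer: 8.046 -11.419 300

Derivation:
Executing turtle program step by step:
Start: pos=(1,-1), heading=0, pen down
PU: pen up
FD 12: (1,-1) -> (13,-1) [heading=0, move]
RT 60: heading 0 -> 300
FD 20: (13,-1) -> (23,-18.321) [heading=300, move]
PD: pen down
FD 2: (23,-18.321) -> (24,-20.053) [heading=300, draw]
FD 4: (24,-20.053) -> (26,-23.517) [heading=300, draw]
FD 8: (26,-23.517) -> (30,-30.445) [heading=300, draw]
PD: pen down
FD 1: (30,-30.445) -> (30.5,-31.311) [heading=300, draw]
LT 180: heading 300 -> 120
FD 12: (30.5,-31.311) -> (24.5,-20.919) [heading=120, draw]
RT 150: heading 120 -> 330
BK 19: (24.5,-20.919) -> (8.046,-11.419) [heading=330, draw]
RT 30: heading 330 -> 300
Final: pos=(8.046,-11.419), heading=300, 6 segment(s) drawn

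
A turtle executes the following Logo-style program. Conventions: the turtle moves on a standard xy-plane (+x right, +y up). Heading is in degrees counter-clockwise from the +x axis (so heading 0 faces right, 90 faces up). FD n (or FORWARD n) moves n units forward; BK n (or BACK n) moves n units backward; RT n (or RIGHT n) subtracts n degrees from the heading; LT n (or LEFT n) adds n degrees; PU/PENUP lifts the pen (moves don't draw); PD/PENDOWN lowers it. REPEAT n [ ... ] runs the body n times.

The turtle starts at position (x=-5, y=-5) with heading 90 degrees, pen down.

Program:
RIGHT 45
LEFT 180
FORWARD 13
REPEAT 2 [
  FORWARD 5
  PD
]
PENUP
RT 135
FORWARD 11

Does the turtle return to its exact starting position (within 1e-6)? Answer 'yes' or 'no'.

Executing turtle program step by step:
Start: pos=(-5,-5), heading=90, pen down
RT 45: heading 90 -> 45
LT 180: heading 45 -> 225
FD 13: (-5,-5) -> (-14.192,-14.192) [heading=225, draw]
REPEAT 2 [
  -- iteration 1/2 --
  FD 5: (-14.192,-14.192) -> (-17.728,-17.728) [heading=225, draw]
  PD: pen down
  -- iteration 2/2 --
  FD 5: (-17.728,-17.728) -> (-21.263,-21.263) [heading=225, draw]
  PD: pen down
]
PU: pen up
RT 135: heading 225 -> 90
FD 11: (-21.263,-21.263) -> (-21.263,-10.263) [heading=90, move]
Final: pos=(-21.263,-10.263), heading=90, 3 segment(s) drawn

Start position: (-5, -5)
Final position: (-21.263, -10.263)
Distance = 17.094; >= 1e-6 -> NOT closed

Answer: no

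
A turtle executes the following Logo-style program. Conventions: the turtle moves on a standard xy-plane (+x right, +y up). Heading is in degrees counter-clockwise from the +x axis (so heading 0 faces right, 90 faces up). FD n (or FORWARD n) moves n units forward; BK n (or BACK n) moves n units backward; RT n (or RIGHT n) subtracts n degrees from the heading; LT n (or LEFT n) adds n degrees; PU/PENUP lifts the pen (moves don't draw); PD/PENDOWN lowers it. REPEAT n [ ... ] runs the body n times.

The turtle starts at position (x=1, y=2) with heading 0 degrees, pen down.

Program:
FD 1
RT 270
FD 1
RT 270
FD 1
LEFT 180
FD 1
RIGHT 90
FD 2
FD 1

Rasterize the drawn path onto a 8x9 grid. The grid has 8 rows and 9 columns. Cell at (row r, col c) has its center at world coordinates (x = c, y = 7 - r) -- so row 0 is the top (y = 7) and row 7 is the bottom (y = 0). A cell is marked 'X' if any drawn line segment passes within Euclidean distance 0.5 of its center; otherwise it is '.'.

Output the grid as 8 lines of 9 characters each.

Answer: .........
.........
.........
.........
.XX......
.XX......
..X......
..X......

Derivation:
Segment 0: (1,2) -> (2,2)
Segment 1: (2,2) -> (2,3)
Segment 2: (2,3) -> (1,3)
Segment 3: (1,3) -> (2,3)
Segment 4: (2,3) -> (2,1)
Segment 5: (2,1) -> (2,0)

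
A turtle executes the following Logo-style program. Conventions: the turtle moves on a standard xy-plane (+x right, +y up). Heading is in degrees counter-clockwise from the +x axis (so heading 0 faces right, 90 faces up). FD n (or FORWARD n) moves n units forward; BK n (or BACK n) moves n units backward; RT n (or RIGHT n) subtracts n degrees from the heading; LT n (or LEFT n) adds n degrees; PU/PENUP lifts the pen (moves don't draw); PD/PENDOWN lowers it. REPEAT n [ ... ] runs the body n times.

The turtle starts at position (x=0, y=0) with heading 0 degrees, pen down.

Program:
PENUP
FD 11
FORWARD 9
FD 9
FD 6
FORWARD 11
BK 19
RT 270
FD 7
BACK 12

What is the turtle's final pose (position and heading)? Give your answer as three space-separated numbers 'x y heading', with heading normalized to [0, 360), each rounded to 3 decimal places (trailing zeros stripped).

Executing turtle program step by step:
Start: pos=(0,0), heading=0, pen down
PU: pen up
FD 11: (0,0) -> (11,0) [heading=0, move]
FD 9: (11,0) -> (20,0) [heading=0, move]
FD 9: (20,0) -> (29,0) [heading=0, move]
FD 6: (29,0) -> (35,0) [heading=0, move]
FD 11: (35,0) -> (46,0) [heading=0, move]
BK 19: (46,0) -> (27,0) [heading=0, move]
RT 270: heading 0 -> 90
FD 7: (27,0) -> (27,7) [heading=90, move]
BK 12: (27,7) -> (27,-5) [heading=90, move]
Final: pos=(27,-5), heading=90, 0 segment(s) drawn

Answer: 27 -5 90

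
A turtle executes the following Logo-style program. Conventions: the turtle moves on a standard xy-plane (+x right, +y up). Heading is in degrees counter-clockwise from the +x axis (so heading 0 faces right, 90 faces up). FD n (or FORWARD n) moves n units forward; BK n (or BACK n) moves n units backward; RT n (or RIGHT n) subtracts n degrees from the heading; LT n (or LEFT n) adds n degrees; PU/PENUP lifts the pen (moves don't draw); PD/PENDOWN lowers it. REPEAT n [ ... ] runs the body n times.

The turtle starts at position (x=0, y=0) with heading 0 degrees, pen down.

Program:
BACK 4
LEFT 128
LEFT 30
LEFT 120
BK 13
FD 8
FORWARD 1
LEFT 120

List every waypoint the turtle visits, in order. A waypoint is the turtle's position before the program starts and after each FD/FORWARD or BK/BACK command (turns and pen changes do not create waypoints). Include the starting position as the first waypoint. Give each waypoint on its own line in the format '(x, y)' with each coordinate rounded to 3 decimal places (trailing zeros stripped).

Executing turtle program step by step:
Start: pos=(0,0), heading=0, pen down
BK 4: (0,0) -> (-4,0) [heading=0, draw]
LT 128: heading 0 -> 128
LT 30: heading 128 -> 158
LT 120: heading 158 -> 278
BK 13: (-4,0) -> (-5.809,12.873) [heading=278, draw]
FD 8: (-5.809,12.873) -> (-4.696,4.951) [heading=278, draw]
FD 1: (-4.696,4.951) -> (-4.557,3.961) [heading=278, draw]
LT 120: heading 278 -> 38
Final: pos=(-4.557,3.961), heading=38, 4 segment(s) drawn
Waypoints (5 total):
(0, 0)
(-4, 0)
(-5.809, 12.873)
(-4.696, 4.951)
(-4.557, 3.961)

Answer: (0, 0)
(-4, 0)
(-5.809, 12.873)
(-4.696, 4.951)
(-4.557, 3.961)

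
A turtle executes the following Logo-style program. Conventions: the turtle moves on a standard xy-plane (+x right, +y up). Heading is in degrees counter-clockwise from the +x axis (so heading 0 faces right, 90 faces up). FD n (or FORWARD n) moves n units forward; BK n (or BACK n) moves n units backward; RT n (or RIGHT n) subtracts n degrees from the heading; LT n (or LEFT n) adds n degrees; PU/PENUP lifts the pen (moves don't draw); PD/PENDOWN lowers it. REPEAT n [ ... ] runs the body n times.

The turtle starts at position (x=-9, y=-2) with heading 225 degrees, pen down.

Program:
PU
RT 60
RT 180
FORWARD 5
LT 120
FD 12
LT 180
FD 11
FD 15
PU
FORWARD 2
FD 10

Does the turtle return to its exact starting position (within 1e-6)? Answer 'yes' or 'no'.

Answer: no

Derivation:
Executing turtle program step by step:
Start: pos=(-9,-2), heading=225, pen down
PU: pen up
RT 60: heading 225 -> 165
RT 180: heading 165 -> 345
FD 5: (-9,-2) -> (-4.17,-3.294) [heading=345, move]
LT 120: heading 345 -> 105
FD 12: (-4.17,-3.294) -> (-7.276,8.297) [heading=105, move]
LT 180: heading 105 -> 285
FD 11: (-7.276,8.297) -> (-4.429,-2.328) [heading=285, move]
FD 15: (-4.429,-2.328) -> (-0.547,-16.817) [heading=285, move]
PU: pen up
FD 2: (-0.547,-16.817) -> (-0.029,-18.749) [heading=285, move]
FD 10: (-0.029,-18.749) -> (2.559,-28.408) [heading=285, move]
Final: pos=(2.559,-28.408), heading=285, 0 segment(s) drawn

Start position: (-9, -2)
Final position: (2.559, -28.408)
Distance = 28.827; >= 1e-6 -> NOT closed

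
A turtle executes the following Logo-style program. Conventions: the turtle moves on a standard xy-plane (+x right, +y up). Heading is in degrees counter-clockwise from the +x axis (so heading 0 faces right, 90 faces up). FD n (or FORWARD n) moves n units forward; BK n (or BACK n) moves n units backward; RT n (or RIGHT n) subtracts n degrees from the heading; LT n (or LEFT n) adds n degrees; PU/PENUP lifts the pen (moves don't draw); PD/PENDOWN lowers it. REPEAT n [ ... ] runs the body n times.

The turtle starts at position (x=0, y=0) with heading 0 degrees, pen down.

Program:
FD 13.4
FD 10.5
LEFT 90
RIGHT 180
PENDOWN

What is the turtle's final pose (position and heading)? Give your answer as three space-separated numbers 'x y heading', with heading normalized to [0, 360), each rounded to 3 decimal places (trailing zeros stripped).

Answer: 23.9 0 270

Derivation:
Executing turtle program step by step:
Start: pos=(0,0), heading=0, pen down
FD 13.4: (0,0) -> (13.4,0) [heading=0, draw]
FD 10.5: (13.4,0) -> (23.9,0) [heading=0, draw]
LT 90: heading 0 -> 90
RT 180: heading 90 -> 270
PD: pen down
Final: pos=(23.9,0), heading=270, 2 segment(s) drawn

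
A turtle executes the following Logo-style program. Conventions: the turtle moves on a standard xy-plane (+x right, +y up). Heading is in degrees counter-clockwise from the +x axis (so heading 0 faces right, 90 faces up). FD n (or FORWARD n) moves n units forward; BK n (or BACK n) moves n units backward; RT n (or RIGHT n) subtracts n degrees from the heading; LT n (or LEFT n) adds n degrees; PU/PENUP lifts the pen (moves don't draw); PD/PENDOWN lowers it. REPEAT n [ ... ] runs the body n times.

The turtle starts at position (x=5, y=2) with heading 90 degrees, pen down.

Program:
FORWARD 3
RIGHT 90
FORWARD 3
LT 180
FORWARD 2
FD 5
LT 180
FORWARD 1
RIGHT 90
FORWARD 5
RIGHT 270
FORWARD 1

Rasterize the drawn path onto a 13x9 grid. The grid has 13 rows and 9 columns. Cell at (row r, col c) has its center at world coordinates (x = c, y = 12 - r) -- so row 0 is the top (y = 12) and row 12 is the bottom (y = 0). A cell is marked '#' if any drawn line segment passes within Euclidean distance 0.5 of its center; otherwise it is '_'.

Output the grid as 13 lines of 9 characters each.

Answer: _________
_________
_________
_________
_________
_________
_________
_########
__#__#___
__#__#___
__#__#___
__#______
__##_____

Derivation:
Segment 0: (5,2) -> (5,5)
Segment 1: (5,5) -> (8,5)
Segment 2: (8,5) -> (6,5)
Segment 3: (6,5) -> (1,5)
Segment 4: (1,5) -> (2,5)
Segment 5: (2,5) -> (2,0)
Segment 6: (2,0) -> (3,0)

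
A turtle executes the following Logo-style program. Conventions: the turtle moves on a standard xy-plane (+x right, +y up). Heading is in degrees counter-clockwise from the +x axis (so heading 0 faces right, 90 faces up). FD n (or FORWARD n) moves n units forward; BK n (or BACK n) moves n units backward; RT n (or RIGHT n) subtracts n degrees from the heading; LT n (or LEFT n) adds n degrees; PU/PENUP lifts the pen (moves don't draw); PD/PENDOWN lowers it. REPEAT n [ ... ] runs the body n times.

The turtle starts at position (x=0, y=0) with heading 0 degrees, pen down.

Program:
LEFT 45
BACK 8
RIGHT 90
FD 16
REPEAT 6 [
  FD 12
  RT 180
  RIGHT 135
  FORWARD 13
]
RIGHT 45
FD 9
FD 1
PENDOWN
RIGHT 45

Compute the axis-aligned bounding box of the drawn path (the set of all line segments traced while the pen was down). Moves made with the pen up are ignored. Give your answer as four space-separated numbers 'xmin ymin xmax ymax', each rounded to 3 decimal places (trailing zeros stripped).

Executing turtle program step by step:
Start: pos=(0,0), heading=0, pen down
LT 45: heading 0 -> 45
BK 8: (0,0) -> (-5.657,-5.657) [heading=45, draw]
RT 90: heading 45 -> 315
FD 16: (-5.657,-5.657) -> (5.657,-16.971) [heading=315, draw]
REPEAT 6 [
  -- iteration 1/6 --
  FD 12: (5.657,-16.971) -> (14.142,-25.456) [heading=315, draw]
  RT 180: heading 315 -> 135
  RT 135: heading 135 -> 0
  FD 13: (14.142,-25.456) -> (27.142,-25.456) [heading=0, draw]
  -- iteration 2/6 --
  FD 12: (27.142,-25.456) -> (39.142,-25.456) [heading=0, draw]
  RT 180: heading 0 -> 180
  RT 135: heading 180 -> 45
  FD 13: (39.142,-25.456) -> (48.335,-16.263) [heading=45, draw]
  -- iteration 3/6 --
  FD 12: (48.335,-16.263) -> (56.82,-7.778) [heading=45, draw]
  RT 180: heading 45 -> 225
  RT 135: heading 225 -> 90
  FD 13: (56.82,-7.778) -> (56.82,5.222) [heading=90, draw]
  -- iteration 4/6 --
  FD 12: (56.82,5.222) -> (56.82,17.222) [heading=90, draw]
  RT 180: heading 90 -> 270
  RT 135: heading 270 -> 135
  FD 13: (56.82,17.222) -> (47.627,26.414) [heading=135, draw]
  -- iteration 5/6 --
  FD 12: (47.627,26.414) -> (39.142,34.899) [heading=135, draw]
  RT 180: heading 135 -> 315
  RT 135: heading 315 -> 180
  FD 13: (39.142,34.899) -> (26.142,34.899) [heading=180, draw]
  -- iteration 6/6 --
  FD 12: (26.142,34.899) -> (14.142,34.899) [heading=180, draw]
  RT 180: heading 180 -> 0
  RT 135: heading 0 -> 225
  FD 13: (14.142,34.899) -> (4.95,25.707) [heading=225, draw]
]
RT 45: heading 225 -> 180
FD 9: (4.95,25.707) -> (-4.05,25.707) [heading=180, draw]
FD 1: (-4.05,25.707) -> (-5.05,25.707) [heading=180, draw]
PD: pen down
RT 45: heading 180 -> 135
Final: pos=(-5.05,25.707), heading=135, 16 segment(s) drawn

Segment endpoints: x in {-5.657, -5.05, -4.05, 0, 4.95, 5.657, 14.142, 14.142, 26.142, 27.142, 39.142, 39.142, 47.627, 48.335, 56.82, 56.82, 56.82}, y in {-25.456, -25.456, -25.456, -16.971, -16.263, -7.778, -5.657, 0, 5.222, 17.222, 25.707, 25.707, 25.707, 26.414, 34.899, 34.899, 34.899}
xmin=-5.657, ymin=-25.456, xmax=56.82, ymax=34.899

Answer: -5.657 -25.456 56.82 34.899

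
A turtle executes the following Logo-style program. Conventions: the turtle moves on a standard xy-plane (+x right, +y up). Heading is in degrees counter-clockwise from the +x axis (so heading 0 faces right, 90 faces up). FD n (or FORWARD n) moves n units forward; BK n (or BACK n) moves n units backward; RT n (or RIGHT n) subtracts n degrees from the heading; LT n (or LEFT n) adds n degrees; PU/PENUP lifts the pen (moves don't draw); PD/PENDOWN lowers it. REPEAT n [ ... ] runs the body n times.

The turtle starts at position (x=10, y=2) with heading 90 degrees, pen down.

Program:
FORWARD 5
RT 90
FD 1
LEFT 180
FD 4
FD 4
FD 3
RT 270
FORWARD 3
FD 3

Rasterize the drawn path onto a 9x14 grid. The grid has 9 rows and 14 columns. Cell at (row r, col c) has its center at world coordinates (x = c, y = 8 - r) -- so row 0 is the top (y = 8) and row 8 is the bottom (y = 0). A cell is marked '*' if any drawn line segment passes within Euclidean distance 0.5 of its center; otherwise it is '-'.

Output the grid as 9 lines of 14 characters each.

Segment 0: (10,2) -> (10,7)
Segment 1: (10,7) -> (11,7)
Segment 2: (11,7) -> (7,7)
Segment 3: (7,7) -> (3,7)
Segment 4: (3,7) -> (0,7)
Segment 5: (0,7) -> (0,4)
Segment 6: (0,4) -> (0,1)

Answer: --------------
************--
*---------*---
*---------*---
*---------*---
*---------*---
*---------*---
*-------------
--------------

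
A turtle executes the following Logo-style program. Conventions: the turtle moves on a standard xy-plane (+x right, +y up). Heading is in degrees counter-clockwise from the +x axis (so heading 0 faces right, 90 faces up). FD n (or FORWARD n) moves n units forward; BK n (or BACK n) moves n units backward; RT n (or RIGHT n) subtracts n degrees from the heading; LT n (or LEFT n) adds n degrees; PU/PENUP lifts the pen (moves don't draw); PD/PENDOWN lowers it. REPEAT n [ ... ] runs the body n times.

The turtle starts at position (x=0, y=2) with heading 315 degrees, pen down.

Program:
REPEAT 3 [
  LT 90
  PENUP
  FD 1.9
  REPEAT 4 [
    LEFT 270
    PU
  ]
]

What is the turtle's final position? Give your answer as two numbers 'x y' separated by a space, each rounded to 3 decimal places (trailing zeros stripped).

Executing turtle program step by step:
Start: pos=(0,2), heading=315, pen down
REPEAT 3 [
  -- iteration 1/3 --
  LT 90: heading 315 -> 45
  PU: pen up
  FD 1.9: (0,2) -> (1.344,3.344) [heading=45, move]
  REPEAT 4 [
    -- iteration 1/4 --
    LT 270: heading 45 -> 315
    PU: pen up
    -- iteration 2/4 --
    LT 270: heading 315 -> 225
    PU: pen up
    -- iteration 3/4 --
    LT 270: heading 225 -> 135
    PU: pen up
    -- iteration 4/4 --
    LT 270: heading 135 -> 45
    PU: pen up
  ]
  -- iteration 2/3 --
  LT 90: heading 45 -> 135
  PU: pen up
  FD 1.9: (1.344,3.344) -> (0,4.687) [heading=135, move]
  REPEAT 4 [
    -- iteration 1/4 --
    LT 270: heading 135 -> 45
    PU: pen up
    -- iteration 2/4 --
    LT 270: heading 45 -> 315
    PU: pen up
    -- iteration 3/4 --
    LT 270: heading 315 -> 225
    PU: pen up
    -- iteration 4/4 --
    LT 270: heading 225 -> 135
    PU: pen up
  ]
  -- iteration 3/3 --
  LT 90: heading 135 -> 225
  PU: pen up
  FD 1.9: (0,4.687) -> (-1.344,3.344) [heading=225, move]
  REPEAT 4 [
    -- iteration 1/4 --
    LT 270: heading 225 -> 135
    PU: pen up
    -- iteration 2/4 --
    LT 270: heading 135 -> 45
    PU: pen up
    -- iteration 3/4 --
    LT 270: heading 45 -> 315
    PU: pen up
    -- iteration 4/4 --
    LT 270: heading 315 -> 225
    PU: pen up
  ]
]
Final: pos=(-1.344,3.344), heading=225, 0 segment(s) drawn

Answer: -1.344 3.344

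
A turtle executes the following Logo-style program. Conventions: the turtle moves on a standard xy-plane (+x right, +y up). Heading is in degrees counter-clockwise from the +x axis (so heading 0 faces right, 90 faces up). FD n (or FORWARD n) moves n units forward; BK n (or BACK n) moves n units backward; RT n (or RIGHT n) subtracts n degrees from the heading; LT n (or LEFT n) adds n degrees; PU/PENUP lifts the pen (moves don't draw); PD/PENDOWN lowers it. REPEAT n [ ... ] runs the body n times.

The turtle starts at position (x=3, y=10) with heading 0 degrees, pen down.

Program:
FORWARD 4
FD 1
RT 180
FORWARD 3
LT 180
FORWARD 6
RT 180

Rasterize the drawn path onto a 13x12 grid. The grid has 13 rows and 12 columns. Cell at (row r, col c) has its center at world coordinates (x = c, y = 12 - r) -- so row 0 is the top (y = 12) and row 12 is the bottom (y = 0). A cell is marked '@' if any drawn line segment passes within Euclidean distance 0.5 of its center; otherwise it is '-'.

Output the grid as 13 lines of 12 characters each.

Answer: ------------
------------
---@@@@@@@@@
------------
------------
------------
------------
------------
------------
------------
------------
------------
------------

Derivation:
Segment 0: (3,10) -> (7,10)
Segment 1: (7,10) -> (8,10)
Segment 2: (8,10) -> (5,10)
Segment 3: (5,10) -> (11,10)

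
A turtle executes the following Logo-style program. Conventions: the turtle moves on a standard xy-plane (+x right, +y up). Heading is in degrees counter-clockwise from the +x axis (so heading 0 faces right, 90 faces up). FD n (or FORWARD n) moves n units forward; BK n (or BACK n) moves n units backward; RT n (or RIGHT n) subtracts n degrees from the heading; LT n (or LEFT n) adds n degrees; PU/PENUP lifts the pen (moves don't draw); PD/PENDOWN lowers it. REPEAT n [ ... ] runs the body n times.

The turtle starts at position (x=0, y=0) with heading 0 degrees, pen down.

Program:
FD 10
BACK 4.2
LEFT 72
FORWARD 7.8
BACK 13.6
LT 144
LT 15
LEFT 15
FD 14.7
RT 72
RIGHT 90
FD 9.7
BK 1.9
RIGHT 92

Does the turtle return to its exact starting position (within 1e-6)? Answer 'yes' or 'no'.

Answer: no

Derivation:
Executing turtle program step by step:
Start: pos=(0,0), heading=0, pen down
FD 10: (0,0) -> (10,0) [heading=0, draw]
BK 4.2: (10,0) -> (5.8,0) [heading=0, draw]
LT 72: heading 0 -> 72
FD 7.8: (5.8,0) -> (8.21,7.418) [heading=72, draw]
BK 13.6: (8.21,7.418) -> (4.008,-5.516) [heading=72, draw]
LT 144: heading 72 -> 216
LT 15: heading 216 -> 231
LT 15: heading 231 -> 246
FD 14.7: (4.008,-5.516) -> (-1.971,-18.945) [heading=246, draw]
RT 72: heading 246 -> 174
RT 90: heading 174 -> 84
FD 9.7: (-1.971,-18.945) -> (-0.957,-9.298) [heading=84, draw]
BK 1.9: (-0.957,-9.298) -> (-1.156,-11.188) [heading=84, draw]
RT 92: heading 84 -> 352
Final: pos=(-1.156,-11.188), heading=352, 7 segment(s) drawn

Start position: (0, 0)
Final position: (-1.156, -11.188)
Distance = 11.248; >= 1e-6 -> NOT closed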